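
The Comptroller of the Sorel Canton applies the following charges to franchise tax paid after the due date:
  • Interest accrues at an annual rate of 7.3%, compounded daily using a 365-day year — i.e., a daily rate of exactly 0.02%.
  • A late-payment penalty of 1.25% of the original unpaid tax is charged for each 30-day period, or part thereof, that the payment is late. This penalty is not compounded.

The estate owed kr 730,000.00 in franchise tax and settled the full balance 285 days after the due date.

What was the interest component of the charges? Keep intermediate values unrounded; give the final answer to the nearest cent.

kr 42,814.34

Interest: kr 730,000.00 × ((1 + 0.0002)^285 − 1) = kr 730,000.00 × 0.05864978… = kr 42,814.3371…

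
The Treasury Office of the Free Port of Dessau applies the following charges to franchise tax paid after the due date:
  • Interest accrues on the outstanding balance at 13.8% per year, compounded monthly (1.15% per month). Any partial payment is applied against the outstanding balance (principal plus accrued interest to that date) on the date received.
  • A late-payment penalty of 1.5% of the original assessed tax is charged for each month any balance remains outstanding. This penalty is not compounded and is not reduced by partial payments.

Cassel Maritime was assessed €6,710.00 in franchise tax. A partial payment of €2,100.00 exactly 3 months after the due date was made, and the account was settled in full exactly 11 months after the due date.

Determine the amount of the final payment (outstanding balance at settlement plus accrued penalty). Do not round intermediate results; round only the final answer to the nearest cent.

€6,415.34

Balance at month 3: €6,710.0000 × (1 + 0.0115)^3 = €6,944.1674…
After €2,100.00 payment: €6,944.1674… − €2,100.00 = €4,844.1674…
Balance at month 11: €4,844.1674… × (1 + 0.0115)^8 = €5,308.1873…
Penalty: 11 × 1.5% × €6,710.00 = €1,107.15
Final settlement = outstanding balance + penalty = €5,308.1873… + €1,107.15 = €6,415.34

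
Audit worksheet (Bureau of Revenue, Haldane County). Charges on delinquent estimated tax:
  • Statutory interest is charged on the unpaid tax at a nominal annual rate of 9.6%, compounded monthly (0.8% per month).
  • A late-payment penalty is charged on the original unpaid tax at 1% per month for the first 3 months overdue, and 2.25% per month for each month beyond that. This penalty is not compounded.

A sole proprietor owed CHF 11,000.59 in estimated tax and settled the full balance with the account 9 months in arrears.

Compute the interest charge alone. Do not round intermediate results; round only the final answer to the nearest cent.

Interest: CHF 11,000.59 × ((1 + 0.008)^9 − 1) = CHF 11,000.59 × 0.0743475… = CHF 817.8667…

CHF 817.87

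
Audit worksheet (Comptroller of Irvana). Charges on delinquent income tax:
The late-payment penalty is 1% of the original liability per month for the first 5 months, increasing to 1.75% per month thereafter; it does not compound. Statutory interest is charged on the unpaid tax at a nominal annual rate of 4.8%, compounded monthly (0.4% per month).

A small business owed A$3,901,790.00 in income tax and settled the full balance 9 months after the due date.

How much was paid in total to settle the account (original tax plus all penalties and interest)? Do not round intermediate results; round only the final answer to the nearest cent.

A$4,512,737.77

Penalty, months 1–5: 5 × 1% × A$3,901,790.00 = A$195,089.50
Penalty, months 6–9: 4 × 1.75% × A$3,901,790.00 = A$273,125.30
Interest: A$3,901,790.00 × ((1 + 0.004)^9 − 1) = A$3,901,790.00 × 0.0365814… = A$142,732.9734…
Total = A$3,901,790.00 + A$468,214.8000 + A$142,732.9734… = A$4,512,737.77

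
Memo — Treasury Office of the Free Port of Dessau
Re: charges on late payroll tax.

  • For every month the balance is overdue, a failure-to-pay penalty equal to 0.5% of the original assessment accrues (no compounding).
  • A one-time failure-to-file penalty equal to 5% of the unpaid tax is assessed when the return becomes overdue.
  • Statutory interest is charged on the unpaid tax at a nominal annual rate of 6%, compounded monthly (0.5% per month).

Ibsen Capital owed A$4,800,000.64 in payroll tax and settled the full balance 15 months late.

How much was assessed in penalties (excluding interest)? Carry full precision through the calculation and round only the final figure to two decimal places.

A$600,000.08

Failure-to-file penalty: 5% × A$4,800,000.64 = A$240,000.03…
Failure-to-pay penalty = 0.5% × A$4,800,000.64 × 15 mo = A$360,000.05…
Total penalty = A$240,000.03… + A$360,000.05… = A$600,000.08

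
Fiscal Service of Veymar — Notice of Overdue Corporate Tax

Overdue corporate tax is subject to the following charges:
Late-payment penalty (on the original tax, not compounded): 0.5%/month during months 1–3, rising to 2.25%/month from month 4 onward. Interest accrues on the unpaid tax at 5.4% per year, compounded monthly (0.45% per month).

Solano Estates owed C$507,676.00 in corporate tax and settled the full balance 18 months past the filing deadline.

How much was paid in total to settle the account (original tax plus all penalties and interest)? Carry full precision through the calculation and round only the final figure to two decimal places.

C$729,364.85

Penalty, months 1–3: 3 × 0.5% × C$507,676.00 = C$7,615.14
Penalty, months 4–18: 15 × 2.25% × C$507,676.00 = C$171,340.65
Interest: C$507,676.00 × ((1 + 0.0045)^18 − 1) = C$507,676.00 × 0.0841739… = C$42,733.0581…
Total = C$507,676.00 + C$178,955.7900 + C$42,733.0581… = C$729,364.85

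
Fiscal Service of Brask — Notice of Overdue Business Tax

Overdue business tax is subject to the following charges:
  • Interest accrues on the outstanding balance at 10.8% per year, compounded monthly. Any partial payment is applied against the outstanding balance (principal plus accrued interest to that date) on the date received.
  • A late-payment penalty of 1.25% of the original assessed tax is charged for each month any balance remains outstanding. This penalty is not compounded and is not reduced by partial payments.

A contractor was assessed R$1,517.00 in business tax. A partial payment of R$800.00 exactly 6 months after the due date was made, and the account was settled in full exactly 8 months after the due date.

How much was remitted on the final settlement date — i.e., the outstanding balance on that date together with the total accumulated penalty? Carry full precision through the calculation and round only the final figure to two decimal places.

R$966.96

Monthly rate = 10.8% ÷ 12 = 0.9%
Balance at month 6: R$1,517.0000 × (1 + 0.009)^6 = R$1,600.7834…
After R$800.00 payment: R$1,600.7834… − R$800.00 = R$800.7834…
Balance at month 8: R$800.7834… × (1 + 0.009)^2 = R$815.2624…
Penalty: 8 × 1.25% × R$1,517.00 = R$151.70
Final settlement = outstanding balance + penalty = R$815.2624… + R$151.70 = R$966.96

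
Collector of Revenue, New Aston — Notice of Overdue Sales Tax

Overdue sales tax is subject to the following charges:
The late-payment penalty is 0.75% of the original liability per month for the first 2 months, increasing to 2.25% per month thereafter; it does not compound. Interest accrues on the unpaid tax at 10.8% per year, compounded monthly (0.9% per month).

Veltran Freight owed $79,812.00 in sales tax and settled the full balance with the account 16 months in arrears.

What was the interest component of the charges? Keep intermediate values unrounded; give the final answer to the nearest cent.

$12,302.26

Interest: $79,812.00 × ((1 + 0.009)^16 − 1) = $79,812.00 × 0.1541404… = $12,302.2571…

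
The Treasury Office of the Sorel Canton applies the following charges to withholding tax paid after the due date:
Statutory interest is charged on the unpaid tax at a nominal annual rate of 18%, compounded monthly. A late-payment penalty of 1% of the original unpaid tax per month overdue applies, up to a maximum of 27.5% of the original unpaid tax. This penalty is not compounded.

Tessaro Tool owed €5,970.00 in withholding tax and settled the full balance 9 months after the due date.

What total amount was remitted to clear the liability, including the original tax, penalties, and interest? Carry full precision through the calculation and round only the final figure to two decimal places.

Penalty: 9 × 1% × €5,970.00 = €537.30 (below the 27.5% cap of €1,641.75)
Interest (18%/yr ÷ 12 = 1.5%/month): €5,970.00 × ((1 + 0.015)^9 − 1) = €856.0382…
Total = €5,970.00 + €537.3000 + €856.0382… = €7,363.34

€7,363.34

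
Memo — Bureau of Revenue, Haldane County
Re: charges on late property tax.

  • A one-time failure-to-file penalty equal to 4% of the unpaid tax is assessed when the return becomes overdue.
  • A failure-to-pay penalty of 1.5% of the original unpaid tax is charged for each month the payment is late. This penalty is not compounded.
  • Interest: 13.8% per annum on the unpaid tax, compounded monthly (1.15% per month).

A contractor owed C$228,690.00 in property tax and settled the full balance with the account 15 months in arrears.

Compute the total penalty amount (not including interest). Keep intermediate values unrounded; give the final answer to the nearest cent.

C$60,602.85

Failure-to-file penalty: 4% × C$228,690.00 = C$9,147.60
Failure-to-pay penalty: 15 × 1.5% × C$228,690.00 = C$51,455.25
Total penalty = C$9,147.60 + C$51,455.25 = C$60,602.85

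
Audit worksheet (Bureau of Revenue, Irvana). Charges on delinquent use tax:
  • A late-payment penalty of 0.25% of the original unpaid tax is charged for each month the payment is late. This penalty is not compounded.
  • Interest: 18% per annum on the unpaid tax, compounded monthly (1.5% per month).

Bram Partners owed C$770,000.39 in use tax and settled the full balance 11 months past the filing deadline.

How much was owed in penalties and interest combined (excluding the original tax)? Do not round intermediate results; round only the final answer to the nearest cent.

C$158,195.76

Late-payment penalty: 11 × 0.25% × C$770,000.39 = C$21,175.01…
Interest: C$770,000.39 × ((1 + 0.015)^11 − 1) = C$770,000.39 × 0.1779489… = C$137,020.7512…
Penalties + interest = C$21,175.0107… + C$137,020.7512… = C$158,195.76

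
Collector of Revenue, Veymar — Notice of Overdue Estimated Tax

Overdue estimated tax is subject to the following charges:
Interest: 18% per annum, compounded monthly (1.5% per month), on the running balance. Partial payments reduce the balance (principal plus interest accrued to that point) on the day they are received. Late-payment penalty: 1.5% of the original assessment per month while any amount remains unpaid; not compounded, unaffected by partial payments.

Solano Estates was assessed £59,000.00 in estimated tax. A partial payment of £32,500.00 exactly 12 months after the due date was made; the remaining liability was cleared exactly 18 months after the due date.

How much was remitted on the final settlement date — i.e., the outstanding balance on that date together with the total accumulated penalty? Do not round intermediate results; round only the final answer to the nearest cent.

£57,526.19

Balance at month 12: £59,000.0000 × (1 + 0.015)^12 = £70,541.4721…
After £32,500.00 payment: £70,541.4721… − £32,500.00 = £38,041.4721…
Balance at month 18: £38,041.4721… × (1 + 0.015)^6 = £41,596.1914…
Penalty: 18 × 1.5% × £59,000.00 = £15,930.00
Final settlement = outstanding balance + penalty = £41,596.1914… + £15,930.00 = £57,526.19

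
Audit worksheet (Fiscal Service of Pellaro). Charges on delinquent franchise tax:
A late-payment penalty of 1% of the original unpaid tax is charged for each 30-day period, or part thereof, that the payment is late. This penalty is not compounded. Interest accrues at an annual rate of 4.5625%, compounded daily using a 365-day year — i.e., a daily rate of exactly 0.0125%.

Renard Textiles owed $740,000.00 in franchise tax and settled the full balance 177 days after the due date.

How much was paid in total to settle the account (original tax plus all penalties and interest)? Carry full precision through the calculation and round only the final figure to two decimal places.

$800,953.92

Penalty periods: ⌈177/30⌉ = 6; penalty = 6 × 1% × $740,000.00 = $44,400.00
Interest: $740,000.00 × ((1 + 0.000125)^177 − 1) = $740,000.00 × 0.02237016… = $16,553.9179…
Total = $740,000.00 + $44,400.0000 + $16,553.9179… = $800,953.92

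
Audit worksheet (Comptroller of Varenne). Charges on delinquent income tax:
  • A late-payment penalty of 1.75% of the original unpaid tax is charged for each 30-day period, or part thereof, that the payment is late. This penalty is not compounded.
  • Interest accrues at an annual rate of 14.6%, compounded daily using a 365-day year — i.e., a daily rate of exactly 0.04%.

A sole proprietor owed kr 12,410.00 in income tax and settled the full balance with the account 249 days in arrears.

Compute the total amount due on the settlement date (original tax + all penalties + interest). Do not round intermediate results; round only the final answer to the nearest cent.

kr 15,663.99

Penalty periods: ⌈249/30⌉ = 9; penalty = 9 × 1.75% × kr 12,410.00 = kr 1,954.58…
Interest: kr 12,410.00 × ((1 + 0.0004)^249 − 1) = kr 12,410.00 × 0.10470694… = kr 1,299.4131…
Total = kr 12,410.00 + kr 1,954.5750 + kr 1,299.4131… = kr 15,663.99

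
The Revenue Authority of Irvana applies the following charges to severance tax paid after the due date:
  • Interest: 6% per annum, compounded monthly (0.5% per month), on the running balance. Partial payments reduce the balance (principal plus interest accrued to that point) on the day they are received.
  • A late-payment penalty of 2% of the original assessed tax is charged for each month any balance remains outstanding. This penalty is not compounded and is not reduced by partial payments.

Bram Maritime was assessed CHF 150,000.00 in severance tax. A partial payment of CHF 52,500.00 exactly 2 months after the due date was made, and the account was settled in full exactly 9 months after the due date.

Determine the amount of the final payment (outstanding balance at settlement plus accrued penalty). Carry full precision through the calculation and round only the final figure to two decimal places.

Balance at month 2: CHF 150,000.0000 × (1 + 0.005)^2 = CHF 151,503.7500
After CHF 52,500.00 payment: CHF 151,503.7500 − CHF 52,500.00 = CHF 99,003.7500
Balance at month 9: CHF 99,003.7500 × (1 + 0.005)^7 = CHF 102,521.2935…
Penalty: 9 × 2% × CHF 150,000.00 = CHF 27,000.00
Final settlement = outstanding balance + penalty = CHF 102,521.2935… + CHF 27,000.00 = CHF 129,521.29

CHF 129,521.29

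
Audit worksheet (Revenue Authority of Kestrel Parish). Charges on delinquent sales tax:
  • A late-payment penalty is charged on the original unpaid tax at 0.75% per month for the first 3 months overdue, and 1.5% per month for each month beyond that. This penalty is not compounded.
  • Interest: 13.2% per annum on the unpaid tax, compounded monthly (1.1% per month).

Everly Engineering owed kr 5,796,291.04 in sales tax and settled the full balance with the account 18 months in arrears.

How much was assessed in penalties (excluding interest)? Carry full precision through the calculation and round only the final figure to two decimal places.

Penalty, months 1–3: 3 × 0.75% × kr 5,796,291.04 = kr 130,416.55…
Penalty, months 4–18: 15 × 1.5% × kr 5,796,291.04 = kr 1,304,165.48…
Total penalty = kr 130,416.55… + kr 1,304,165.48… = kr 1,434,582.03

kr 1,434,582.03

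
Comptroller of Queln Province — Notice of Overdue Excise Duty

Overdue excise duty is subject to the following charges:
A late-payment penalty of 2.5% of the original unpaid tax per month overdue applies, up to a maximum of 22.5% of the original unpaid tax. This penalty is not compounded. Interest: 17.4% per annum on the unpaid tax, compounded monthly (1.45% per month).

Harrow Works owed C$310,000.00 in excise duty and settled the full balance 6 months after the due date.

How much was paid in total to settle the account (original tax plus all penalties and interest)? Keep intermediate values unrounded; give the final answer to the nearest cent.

C$384,466.77

Penalty: 6 × 2.5% × C$310,000.00 = C$46,500.00 (below the 22.5% cap of C$69,750.00)
Interest: C$310,000.00 × ((1 + 0.0145)^6 − 1) = C$310,000.00 × 0.0902154… = C$27,966.7707…
Total = C$310,000.00 + C$46,500.0000 + C$27,966.7707… = C$384,466.77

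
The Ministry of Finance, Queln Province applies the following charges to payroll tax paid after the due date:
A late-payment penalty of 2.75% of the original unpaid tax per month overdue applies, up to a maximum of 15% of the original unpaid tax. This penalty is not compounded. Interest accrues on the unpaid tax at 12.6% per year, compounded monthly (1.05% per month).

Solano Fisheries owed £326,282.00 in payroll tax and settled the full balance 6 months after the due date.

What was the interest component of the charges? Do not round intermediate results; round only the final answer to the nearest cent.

Interest: £326,282.00 × ((1 + 0.0105)^6 − 1) = £326,282.00 × 0.0646771… = £21,102.9688…

£21,102.97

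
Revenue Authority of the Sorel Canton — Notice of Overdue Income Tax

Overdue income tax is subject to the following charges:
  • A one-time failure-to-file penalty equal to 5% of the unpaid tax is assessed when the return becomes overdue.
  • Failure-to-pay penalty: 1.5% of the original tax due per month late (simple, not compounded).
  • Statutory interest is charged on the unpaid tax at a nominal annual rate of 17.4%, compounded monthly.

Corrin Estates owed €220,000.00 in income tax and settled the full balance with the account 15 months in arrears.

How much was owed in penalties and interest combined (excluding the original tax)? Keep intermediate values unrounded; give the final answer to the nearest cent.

€113,525.65

Failure-to-file penalty: 5% × €220,000.00 = €11,000.00
Failure-to-pay penalty = 1.5% × €220,000.00 × 15 mo = €49,500.00
Interest (17.4%/yr ÷ 12 = 1.45%/month): €220,000.00 × ((1 + 0.0145)^15 − 1) = €53,025.6510…
Penalties + interest = €60,500.0000 + €53,025.6510… = €113,525.65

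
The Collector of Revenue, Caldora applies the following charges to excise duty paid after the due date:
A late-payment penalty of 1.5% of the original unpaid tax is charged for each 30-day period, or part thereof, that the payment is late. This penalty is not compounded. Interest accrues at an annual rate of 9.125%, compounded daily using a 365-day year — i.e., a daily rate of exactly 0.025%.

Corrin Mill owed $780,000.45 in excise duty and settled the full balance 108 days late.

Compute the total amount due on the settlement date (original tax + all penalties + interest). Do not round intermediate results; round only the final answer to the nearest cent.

$848,144.67

Penalty periods: ⌈108/30⌉ = 4; penalty = 4 × 1.5% × $780,000.45 = $46,800.03…
Interest: $780,000.45 × ((1 + 0.00025)^108 − 1) = $780,000.45 × 0.02736434… = $21,344.1944…
Total = $780,000.45 + $46,800.0270 + $21,344.1944… = $848,144.67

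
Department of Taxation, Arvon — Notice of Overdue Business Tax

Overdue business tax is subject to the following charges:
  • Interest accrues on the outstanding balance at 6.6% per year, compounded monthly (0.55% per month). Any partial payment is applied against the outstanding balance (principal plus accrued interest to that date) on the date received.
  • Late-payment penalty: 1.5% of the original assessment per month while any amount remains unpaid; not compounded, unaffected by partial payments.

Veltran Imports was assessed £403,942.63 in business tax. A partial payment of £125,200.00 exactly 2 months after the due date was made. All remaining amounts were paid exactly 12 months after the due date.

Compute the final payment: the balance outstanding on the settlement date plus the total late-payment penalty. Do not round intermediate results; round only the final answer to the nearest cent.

£371,875.01

Balance at month 2: £403,942.6300 × (1 + 0.0055)^2 = £408,398.2182…
After £125,200.00 payment: £408,398.2182… − £125,200.00 = £283,198.2182…
Balance at month 12: £283,198.2182… × (1 + 0.0055)^10 = £299,165.3326…
Penalty: 12 × 1.5% × £403,942.63 = £72,709.67…
Final settlement = outstanding balance + penalty = £299,165.3326… + £72,709.67… = £371,875.01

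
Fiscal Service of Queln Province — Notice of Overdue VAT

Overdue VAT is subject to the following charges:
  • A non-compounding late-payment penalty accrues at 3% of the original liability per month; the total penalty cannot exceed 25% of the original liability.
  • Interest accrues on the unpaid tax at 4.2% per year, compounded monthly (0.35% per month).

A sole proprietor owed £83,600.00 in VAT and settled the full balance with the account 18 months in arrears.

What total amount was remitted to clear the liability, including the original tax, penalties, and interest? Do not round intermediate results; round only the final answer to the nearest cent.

£109,926.45

Penalty (uncapped): 18 × 3% × £83,600.00 = £45,144.00; cap = 25% × £83,600.00 = £20,900.00 → penalty = £20,900.00
Interest: £83,600.00 × ((1 + 0.0035)^18 − 1) = £83,600.00 × 0.0649097… = £5,426.4509…
Total = £83,600.00 + £20,900.0000 + £5,426.4509… = £109,926.45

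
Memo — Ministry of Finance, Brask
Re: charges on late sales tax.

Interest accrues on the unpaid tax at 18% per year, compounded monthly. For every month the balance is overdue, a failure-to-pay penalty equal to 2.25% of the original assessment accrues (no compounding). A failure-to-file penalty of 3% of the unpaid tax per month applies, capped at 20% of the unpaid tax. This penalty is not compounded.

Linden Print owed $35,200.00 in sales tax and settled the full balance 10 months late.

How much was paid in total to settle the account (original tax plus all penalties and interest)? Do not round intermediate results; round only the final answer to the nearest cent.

Failure-to-file: 10 × 3% × $35,200.00 = $10,560.00, capped at 20% × $35,200.00 = $7,040.00
Failure-to-pay penalty: 10 × 2.25% × $35,200.00 = $7,920.00
Interest (18%/yr ÷ 12 = 1.5%/month): $35,200.00 × ((1 + 0.015)^10 − 1) = $5,651.0370…
Total = $35,200.00 + $14,960.0000 + $5,651.0370… = $55,811.04

$55,811.04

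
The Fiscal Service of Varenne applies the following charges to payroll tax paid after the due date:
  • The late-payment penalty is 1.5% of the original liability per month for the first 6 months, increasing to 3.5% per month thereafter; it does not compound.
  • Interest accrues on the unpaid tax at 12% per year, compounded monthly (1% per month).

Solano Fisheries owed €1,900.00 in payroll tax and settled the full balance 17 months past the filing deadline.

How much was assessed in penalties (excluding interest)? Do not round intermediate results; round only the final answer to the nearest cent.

Penalty, months 1–6: 6 × 1.5% × €1,900.00 = €171.00
Penalty, months 7–17: 11 × 3.5% × €1,900.00 = €731.50
Total penalty = €171.00 + €731.50 = €902.50

€902.50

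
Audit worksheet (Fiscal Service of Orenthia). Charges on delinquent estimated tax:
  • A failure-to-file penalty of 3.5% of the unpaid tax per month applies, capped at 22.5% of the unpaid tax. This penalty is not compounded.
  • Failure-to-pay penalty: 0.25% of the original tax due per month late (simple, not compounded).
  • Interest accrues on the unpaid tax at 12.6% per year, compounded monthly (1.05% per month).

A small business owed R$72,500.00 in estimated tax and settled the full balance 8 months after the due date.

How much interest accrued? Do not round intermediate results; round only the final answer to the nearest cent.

Interest: R$72,500.00 × ((1 + 0.0105)^8 − 1) = R$72,500.00 × 0.0871527… = R$6,318.5697…

R$6,318.57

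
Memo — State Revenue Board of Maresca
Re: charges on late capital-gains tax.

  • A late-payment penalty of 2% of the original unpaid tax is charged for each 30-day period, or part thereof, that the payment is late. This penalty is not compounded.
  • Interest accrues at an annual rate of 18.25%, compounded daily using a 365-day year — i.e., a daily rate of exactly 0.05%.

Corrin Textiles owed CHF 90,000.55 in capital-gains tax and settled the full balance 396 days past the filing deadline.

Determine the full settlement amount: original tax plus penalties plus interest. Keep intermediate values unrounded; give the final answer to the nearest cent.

CHF 134,902.01

Penalty periods: ⌈396/30⌉ = 14; penalty = 14 × 2% × CHF 90,000.55 = CHF 25,200.15…
Interest: CHF 90,000.55 × ((1 + 0.0005)^396 − 1) = CHF 90,000.55 × 0.21890208… = CHF 19,701.3073…
Total = CHF 90,000.55 + CHF 25,200.1540 + CHF 19,701.3073… = CHF 134,902.01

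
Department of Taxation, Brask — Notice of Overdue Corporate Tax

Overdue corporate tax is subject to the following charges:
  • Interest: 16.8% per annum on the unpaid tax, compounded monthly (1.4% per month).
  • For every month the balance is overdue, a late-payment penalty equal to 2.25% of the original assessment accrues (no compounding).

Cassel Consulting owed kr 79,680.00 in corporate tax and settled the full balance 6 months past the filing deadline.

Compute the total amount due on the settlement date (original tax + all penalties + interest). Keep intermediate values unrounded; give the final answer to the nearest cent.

kr 97,368.60

Late-payment penalty: 6 × 2.25% × kr 79,680.00 = kr 10,756.80
Interest: kr 79,680.00 × ((1 + 0.014)^6 − 1) = kr 79,680.00 × 0.0869955… = kr 6,931.7982…
Total = kr 79,680.00 + kr 10,756.8000 + kr 6,931.7982… = kr 97,368.60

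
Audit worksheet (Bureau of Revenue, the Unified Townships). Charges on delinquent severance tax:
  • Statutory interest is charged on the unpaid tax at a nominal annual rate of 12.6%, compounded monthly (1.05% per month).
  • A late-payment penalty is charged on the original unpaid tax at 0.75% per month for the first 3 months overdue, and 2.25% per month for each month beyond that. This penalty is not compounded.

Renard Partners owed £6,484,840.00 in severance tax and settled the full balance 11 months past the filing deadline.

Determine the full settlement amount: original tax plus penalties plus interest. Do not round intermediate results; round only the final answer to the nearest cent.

Penalty, months 1–3: 3 × 0.75% × £6,484,840.00 = £145,908.90
Penalty, months 4–11: 8 × 2.25% × £6,484,840.00 = £1,167,271.20
Interest: £6,484,840.00 × ((1 + 0.0105)^11 − 1) = £6,484,840.00 × 0.1217588… = £789,586.5239…
Total = £6,484,840.00 + £1,313,180.1000 + £789,586.5239… = £8,587,606.62

£8,587,606.62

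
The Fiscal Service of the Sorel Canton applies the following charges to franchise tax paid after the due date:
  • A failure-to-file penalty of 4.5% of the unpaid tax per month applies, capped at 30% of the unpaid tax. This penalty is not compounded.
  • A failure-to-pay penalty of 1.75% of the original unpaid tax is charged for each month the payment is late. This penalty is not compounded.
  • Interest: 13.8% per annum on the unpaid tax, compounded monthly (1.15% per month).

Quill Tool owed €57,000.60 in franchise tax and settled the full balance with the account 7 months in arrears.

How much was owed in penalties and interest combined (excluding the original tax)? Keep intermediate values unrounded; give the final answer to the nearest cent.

€28,832.68

Failure-to-file: 7 × 4.5% × €57,000.60 = €17,955.19…, capped at 30% × €57,000.60 = €17,100.18
Failure-to-pay penalty: 7 × 1.75% × €57,000.60 = €6,982.57…
Interest: €57,000.60 × ((1 + 0.0115)^7 − 1) = €57,000.60 × 0.0833311… = €4,749.9225…
Penalties + interest = €24,082.7535 + €4,749.9225… = €28,832.68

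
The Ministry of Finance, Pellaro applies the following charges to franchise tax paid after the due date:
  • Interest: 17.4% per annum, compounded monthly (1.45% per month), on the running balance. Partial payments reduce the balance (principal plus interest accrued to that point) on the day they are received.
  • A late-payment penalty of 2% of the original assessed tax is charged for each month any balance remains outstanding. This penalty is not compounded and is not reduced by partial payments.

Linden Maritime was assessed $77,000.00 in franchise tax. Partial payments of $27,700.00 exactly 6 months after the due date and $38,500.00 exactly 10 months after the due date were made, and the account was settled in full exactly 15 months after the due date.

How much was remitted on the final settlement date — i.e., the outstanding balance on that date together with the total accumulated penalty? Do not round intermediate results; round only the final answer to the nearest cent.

Balance at month 6: $77,000.0000 × (1 + 0.0145)^6 = $83,946.5850…
After $27,700.00 payment: $83,946.5850… − $27,700.00 = $56,246.5850…
Balance at month 10: $56,246.5850… × (1 + 0.0145)^4 = $59,580.5304…
After $38,500.00 payment: $59,580.5304… − $38,500.00 = $21,080.5304…
Balance at month 15: $21,080.5304… × (1 + 0.0145)^5 = $22,653.8380…
Penalty: 15 × 2% × $77,000.00 = $23,100.00
Final settlement = outstanding balance + penalty = $22,653.8380… + $23,100.00 = $45,753.84

$45,753.84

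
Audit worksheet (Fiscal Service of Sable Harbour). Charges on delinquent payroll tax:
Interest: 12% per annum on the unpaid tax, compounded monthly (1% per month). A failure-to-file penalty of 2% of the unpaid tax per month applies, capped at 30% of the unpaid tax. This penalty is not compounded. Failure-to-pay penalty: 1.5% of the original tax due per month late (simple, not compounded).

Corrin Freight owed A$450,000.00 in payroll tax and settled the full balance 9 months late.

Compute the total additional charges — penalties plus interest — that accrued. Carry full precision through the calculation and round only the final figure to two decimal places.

Failure-to-file: 9 × 2% × A$450,000.00 = A$81,000.00 (under the 30% cap)
Failure-to-pay penalty = 1.5% × A$450,000.00 × 9 mo = A$60,750.00
Interest: A$450,000.00 × ((1 + 0.01)^9 − 1) = A$450,000.00 × 0.0936853… = A$42,158.3727…
Penalties + interest = A$141,750.0000 + A$42,158.3727… = A$183,908.37

A$183,908.37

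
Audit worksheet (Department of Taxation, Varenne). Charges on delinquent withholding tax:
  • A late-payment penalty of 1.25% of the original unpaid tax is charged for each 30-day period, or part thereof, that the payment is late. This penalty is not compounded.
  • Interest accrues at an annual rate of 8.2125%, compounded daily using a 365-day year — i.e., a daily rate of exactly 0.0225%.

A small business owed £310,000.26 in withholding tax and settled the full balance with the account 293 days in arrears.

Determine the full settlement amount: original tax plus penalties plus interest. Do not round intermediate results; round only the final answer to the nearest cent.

Penalty periods: ⌈293/30⌉ = 10; penalty = 10 × 1.25% × £310,000.26 = £38,750.03…
Interest: £310,000.26 × ((1 + 0.000225)^293 − 1) = £310,000.26 × 0.06813868… = £21,123.0093…
Total = £310,000.26 + £38,750.0325 + £21,123.0093… = £369,873.30

£369,873.30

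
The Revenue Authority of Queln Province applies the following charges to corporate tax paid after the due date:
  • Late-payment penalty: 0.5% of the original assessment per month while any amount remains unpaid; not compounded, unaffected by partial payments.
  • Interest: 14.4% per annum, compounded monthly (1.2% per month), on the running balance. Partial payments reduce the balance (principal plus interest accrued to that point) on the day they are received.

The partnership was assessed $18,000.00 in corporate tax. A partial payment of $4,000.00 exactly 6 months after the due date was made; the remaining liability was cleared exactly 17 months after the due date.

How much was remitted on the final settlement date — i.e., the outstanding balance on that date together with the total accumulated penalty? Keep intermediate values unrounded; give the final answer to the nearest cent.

Balance at month 6: $18,000.0000 × (1 + 0.012)^6 = $19,335.5077…
After $4,000.00 payment: $19,335.5077… − $4,000.00 = $15,335.5077…
Balance at month 17: $15,335.5077… × (1 + 0.012)^11 = $17,485.7311…
Penalty: 17 × 0.5% × $18,000.00 = $1,530.00
Final settlement = outstanding balance + penalty = $17,485.7311… + $1,530.00 = $19,015.73

$19,015.73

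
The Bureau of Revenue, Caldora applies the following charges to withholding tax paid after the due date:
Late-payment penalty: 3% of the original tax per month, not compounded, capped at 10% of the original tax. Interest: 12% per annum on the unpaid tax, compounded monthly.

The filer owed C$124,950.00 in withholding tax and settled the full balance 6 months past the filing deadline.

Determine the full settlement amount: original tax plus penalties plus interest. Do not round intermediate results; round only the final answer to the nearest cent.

Penalty (uncapped): 6 × 3% × C$124,950.00 = C$22,491.00; cap = 10% × C$124,950.00 = C$12,495.00 → penalty = C$12,495.00
Interest (12%/yr ÷ 12 = 1%/month): C$124,950.00 × ((1 + 0.01)^6 − 1) = C$7,686.9428…
Total = C$124,950.00 + C$12,495.0000 + C$7,686.9428… = C$145,131.94

C$145,131.94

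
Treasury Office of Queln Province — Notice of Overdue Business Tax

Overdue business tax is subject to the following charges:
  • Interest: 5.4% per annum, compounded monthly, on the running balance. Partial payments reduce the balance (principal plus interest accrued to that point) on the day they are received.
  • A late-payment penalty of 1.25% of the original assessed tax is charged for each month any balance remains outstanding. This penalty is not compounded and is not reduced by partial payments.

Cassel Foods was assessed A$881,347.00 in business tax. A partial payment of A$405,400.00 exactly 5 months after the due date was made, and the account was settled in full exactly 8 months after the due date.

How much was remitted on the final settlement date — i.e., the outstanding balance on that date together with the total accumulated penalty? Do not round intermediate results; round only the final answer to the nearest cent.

A$590,816.87

Monthly rate = 5.4% ÷ 12 = 0.45%
Balance at month 5: A$881,347.0000 × (1 + 0.0045)^5 = A$901,356.5852…
After A$405,400.00 payment: A$901,356.5852… − A$405,400.00 = A$495,956.5852…
Balance at month 8: A$495,956.5852… × (1 + 0.0045)^3 = A$502,682.1737…
Penalty: 8 × 1.25% × A$881,347.00 = A$88,134.70
Final settlement = outstanding balance + penalty = A$502,682.1737… + A$88,134.70 = A$590,816.87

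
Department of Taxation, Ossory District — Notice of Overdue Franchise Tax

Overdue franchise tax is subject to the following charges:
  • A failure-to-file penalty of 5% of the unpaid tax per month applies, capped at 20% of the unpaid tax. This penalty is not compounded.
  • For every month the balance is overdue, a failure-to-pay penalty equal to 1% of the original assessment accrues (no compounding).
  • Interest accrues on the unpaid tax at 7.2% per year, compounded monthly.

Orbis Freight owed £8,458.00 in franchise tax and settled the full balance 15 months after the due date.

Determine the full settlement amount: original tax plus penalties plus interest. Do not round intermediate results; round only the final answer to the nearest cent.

£12,212.34

Failure-to-file: 15 × 5% × £8,458.00 = £6,343.50, capped at 20% × £8,458.00 = £1,691.60
Failure-to-pay penalty: 15 × 1% × £8,458.00 = £1,268.70
Interest (7.2%/yr ÷ 12 = 0.6%/month): £8,458.00 × ((1 + 0.006)^15 − 1) = £794.0377…
Total = £8,458.00 + £2,960.3000 + £794.0377… = £12,212.34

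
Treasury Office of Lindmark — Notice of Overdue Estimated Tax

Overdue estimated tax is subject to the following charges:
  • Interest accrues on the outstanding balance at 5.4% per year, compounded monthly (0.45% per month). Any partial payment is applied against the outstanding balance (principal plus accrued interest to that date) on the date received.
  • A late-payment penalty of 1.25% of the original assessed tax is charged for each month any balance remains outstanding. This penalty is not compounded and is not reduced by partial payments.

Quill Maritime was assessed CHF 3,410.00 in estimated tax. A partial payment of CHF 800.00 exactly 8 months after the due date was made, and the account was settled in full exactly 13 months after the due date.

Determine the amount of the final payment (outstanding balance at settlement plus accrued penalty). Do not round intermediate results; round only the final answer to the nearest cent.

Balance at month 8: CHF 3,410.0000 × (1 + 0.0045)^8 = CHF 3,534.7110…
After CHF 800.00 payment: CHF 3,534.7110… − CHF 800.00 = CHF 2,734.7110…
Balance at month 13: CHF 2,734.7110… × (1 + 0.0045)^5 = CHF 2,796.7982…
Penalty: 13 × 1.25% × CHF 3,410.00 = CHF 554.13…
Final settlement = outstanding balance + penalty = CHF 2,796.7982… + CHF 554.13… = CHF 3,350.92

CHF 3,350.92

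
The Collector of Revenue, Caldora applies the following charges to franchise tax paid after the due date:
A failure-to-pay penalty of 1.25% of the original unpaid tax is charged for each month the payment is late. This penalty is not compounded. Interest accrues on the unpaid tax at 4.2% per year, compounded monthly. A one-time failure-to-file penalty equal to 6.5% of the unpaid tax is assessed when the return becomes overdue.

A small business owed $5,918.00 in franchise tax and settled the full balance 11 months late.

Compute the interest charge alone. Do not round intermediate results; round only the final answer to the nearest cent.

$231.87

Interest (4.2%/yr ÷ 12 = 0.35%/month): $5,918.00 × ((1 + 0.0035)^11 − 1) = $231.8724…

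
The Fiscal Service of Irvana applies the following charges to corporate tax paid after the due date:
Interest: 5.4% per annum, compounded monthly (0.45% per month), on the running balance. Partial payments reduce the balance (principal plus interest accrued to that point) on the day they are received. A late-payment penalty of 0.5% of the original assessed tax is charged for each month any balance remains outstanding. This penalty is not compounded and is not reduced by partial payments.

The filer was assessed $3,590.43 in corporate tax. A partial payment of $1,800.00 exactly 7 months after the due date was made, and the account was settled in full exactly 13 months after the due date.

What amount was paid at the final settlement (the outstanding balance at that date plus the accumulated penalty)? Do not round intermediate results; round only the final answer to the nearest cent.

$2,190.46

Balance at month 7: $3,590.4300 × (1 + 0.0045)^7 = $3,705.0669…
After $1,800.00 payment: $3,705.0669… − $1,800.00 = $1,905.0669…
Balance at month 13: $1,905.0669… × (1 + 0.0045)^6 = $1,957.0858…
Penalty: 13 × 0.5% × $3,590.43 = $233.38…
Final settlement = outstanding balance + penalty = $1,957.0858… + $233.38… = $2,190.46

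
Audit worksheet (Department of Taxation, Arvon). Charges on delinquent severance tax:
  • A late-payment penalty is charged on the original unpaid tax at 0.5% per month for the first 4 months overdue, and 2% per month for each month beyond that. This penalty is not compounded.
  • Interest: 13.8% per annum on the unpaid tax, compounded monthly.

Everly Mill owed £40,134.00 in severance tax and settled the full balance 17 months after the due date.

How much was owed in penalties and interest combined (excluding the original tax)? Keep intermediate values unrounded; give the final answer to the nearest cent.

£19,848.80

Penalty, months 1–4: 4 × 0.5% × £40,134.00 = £802.68
Penalty, months 5–17: 13 × 2% × £40,134.00 = £10,434.84
Interest (13.8%/yr ÷ 12 = 1.15%/month): £40,134.00 × ((1 + 0.0115)^17 − 1) = £8,611.2753…
Penalties + interest = £11,237.5200 + £8,611.2753… = £19,848.80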